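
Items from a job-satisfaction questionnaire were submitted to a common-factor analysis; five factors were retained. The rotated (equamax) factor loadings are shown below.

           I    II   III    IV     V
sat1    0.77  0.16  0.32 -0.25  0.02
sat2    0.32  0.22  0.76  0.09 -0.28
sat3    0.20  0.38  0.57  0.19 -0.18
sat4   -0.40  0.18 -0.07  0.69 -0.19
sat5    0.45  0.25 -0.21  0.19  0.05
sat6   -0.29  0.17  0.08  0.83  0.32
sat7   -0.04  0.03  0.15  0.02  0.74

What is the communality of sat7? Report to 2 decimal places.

h² = (-0.04)² + 0.03² + 0.15² + 0.02² + 0.74² = 0.0016 + 0.0009 + 0.0225 + 0.0004 + 0.5476 = 0.5730

0.57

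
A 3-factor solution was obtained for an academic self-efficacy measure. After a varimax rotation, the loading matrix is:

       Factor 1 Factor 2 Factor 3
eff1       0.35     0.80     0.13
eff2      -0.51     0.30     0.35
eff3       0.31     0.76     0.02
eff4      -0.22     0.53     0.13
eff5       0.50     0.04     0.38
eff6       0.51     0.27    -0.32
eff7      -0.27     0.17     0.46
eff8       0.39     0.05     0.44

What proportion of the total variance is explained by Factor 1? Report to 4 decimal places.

0.1578

SS loadings for Factor 1 = 0.35² + (-0.51)² + 0.31² + (-0.22)² + 0.50² + 0.51² + (-0.27)² + 0.39² = 1.2622
Proportion of variance = 1.2622 / 8 = 0.1578.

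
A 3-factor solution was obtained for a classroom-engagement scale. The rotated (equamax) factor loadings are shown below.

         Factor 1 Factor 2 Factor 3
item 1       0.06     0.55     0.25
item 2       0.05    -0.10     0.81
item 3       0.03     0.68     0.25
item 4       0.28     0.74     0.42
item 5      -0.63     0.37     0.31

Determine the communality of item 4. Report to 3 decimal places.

h² = 0.28² + 0.74² + 0.42² = 0.0784 + 0.5476 + 0.1764 = 0.8024

0.802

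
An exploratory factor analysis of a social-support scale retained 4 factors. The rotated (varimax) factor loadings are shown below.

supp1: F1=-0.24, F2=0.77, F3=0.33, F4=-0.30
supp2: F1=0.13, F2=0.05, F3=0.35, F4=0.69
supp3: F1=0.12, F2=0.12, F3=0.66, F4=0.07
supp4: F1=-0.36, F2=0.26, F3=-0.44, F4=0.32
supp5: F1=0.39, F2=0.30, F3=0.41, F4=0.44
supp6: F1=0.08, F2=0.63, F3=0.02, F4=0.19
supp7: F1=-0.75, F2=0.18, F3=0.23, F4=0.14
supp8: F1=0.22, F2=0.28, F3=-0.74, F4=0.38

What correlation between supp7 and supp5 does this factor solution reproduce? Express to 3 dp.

r̂ = Σ λ_i·λ_j across factors = (-0.75)(0.39) + (0.18)(0.30) + (0.23)(0.41) + (0.14)(0.44)
  = -0.2925 +0.0540 +0.0943 +0.0616 = -0.0826

-0.083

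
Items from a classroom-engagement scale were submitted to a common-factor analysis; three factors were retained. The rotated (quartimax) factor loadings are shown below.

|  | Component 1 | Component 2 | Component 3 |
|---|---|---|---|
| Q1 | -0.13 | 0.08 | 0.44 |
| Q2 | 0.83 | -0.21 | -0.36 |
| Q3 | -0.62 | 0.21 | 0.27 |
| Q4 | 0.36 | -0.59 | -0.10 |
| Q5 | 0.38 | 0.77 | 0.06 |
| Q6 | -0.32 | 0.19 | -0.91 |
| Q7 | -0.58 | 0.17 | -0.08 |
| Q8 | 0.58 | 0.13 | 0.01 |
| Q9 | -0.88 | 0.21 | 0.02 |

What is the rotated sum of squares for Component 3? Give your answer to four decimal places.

1.2447

SS loadings for Component 3 = 0.44² + (-0.36)² + 0.27² + (-0.10)² + 0.06² + (-0.91)² + (-0.08)² + 0.01² + 0.02² = 0.1936 + 0.1296 + 0.0729 + 0.0100 + 0.0036 + 0.8281 + 0.0064 + 0.0001 + 0.0004 = 1.2447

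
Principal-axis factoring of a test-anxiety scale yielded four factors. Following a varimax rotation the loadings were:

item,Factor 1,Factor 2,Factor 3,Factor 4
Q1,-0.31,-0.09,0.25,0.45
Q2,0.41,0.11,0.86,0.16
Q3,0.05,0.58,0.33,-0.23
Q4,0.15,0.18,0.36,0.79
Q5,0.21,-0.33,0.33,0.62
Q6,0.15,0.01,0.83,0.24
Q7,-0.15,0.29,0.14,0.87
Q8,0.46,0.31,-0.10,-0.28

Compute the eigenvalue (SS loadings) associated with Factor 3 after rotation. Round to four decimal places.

SS loadings for Factor 3 = 0.25² + 0.86² + 0.33² + 0.36² + 0.33² + 0.83² + 0.14² + (-0.10)² = 0.0625 + 0.7396 + 0.1089 + 0.1296 + 0.1089 + 0.6889 + 0.0196 + 0.0100 = 1.8680

1.8680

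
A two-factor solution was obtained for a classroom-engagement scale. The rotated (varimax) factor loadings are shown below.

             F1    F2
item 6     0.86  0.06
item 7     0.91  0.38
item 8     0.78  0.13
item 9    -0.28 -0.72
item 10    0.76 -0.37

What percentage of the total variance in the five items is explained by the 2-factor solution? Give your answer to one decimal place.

73.0%

Communalities: 0.7432, 0.9725, 0.6253, 0.5968, 0.7145; Σh² = 3.6523.
Total variance with 5 standardized items is 5, so the solution explains 3.6523/5 = 0.7305 = 73.05%.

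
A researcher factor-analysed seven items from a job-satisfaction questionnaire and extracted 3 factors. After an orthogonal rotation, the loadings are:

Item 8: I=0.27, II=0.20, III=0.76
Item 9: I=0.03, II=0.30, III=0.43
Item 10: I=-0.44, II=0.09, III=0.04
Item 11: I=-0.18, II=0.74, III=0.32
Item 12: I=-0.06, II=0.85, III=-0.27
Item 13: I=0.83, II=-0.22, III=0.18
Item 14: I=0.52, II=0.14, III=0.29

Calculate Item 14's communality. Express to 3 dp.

h² = 0.52² + 0.14² + 0.29² = 0.2704 + 0.0196 + 0.0841 = 0.3741

0.374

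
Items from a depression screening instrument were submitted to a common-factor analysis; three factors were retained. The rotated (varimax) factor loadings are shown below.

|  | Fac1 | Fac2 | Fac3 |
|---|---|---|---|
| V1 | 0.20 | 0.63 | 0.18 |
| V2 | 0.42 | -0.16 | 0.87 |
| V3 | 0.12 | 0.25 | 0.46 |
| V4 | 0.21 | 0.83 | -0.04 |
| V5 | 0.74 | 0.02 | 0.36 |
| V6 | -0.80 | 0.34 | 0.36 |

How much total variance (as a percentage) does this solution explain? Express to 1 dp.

66.9%

SS loadings by factor: 1.4625, 1.2899, 1.2617; total = 4.0141.
Total variance with 6 standardized items is 6, so the solution explains 4.0141/6 = 0.6690 = 66.90%.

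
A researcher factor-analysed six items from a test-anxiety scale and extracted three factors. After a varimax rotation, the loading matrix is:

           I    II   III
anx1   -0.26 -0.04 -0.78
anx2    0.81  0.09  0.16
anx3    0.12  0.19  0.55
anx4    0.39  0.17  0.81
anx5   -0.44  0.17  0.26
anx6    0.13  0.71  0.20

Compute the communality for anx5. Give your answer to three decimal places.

h² = (-0.44)² + 0.17² + 0.26² = 0.1936 + 0.0289 + 0.0676 = 0.2901

0.290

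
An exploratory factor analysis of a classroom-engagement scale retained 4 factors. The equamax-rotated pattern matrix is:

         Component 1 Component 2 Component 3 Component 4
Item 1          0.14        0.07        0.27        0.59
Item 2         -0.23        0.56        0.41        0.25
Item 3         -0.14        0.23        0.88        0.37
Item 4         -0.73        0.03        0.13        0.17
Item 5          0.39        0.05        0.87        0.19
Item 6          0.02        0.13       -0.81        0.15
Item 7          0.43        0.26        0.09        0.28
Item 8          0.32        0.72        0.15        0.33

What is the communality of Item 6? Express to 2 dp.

0.70

h² = 0.02² + 0.13² + (-0.81)² + 0.15² = 0.0004 + 0.0169 + 0.6561 + 0.0225 = 0.6959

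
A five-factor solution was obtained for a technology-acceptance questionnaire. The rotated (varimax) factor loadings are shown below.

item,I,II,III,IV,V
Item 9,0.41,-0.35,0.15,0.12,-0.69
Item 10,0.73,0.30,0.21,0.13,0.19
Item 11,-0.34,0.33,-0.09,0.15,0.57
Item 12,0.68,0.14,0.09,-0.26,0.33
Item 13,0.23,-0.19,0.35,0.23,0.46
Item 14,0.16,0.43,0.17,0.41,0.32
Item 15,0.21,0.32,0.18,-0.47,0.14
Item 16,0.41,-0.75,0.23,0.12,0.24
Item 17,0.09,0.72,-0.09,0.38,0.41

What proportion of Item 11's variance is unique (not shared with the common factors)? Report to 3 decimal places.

0.420

h² = (-0.34)² + 0.33² + (-0.09)² + 0.15² + 0.57² = 0.1156 + 0.1089 + 0.0081 + 0.0225 + 0.3249 = 0.5800
Uniqueness u² = 1 − h² = 1 − 0.5800 = 0.4200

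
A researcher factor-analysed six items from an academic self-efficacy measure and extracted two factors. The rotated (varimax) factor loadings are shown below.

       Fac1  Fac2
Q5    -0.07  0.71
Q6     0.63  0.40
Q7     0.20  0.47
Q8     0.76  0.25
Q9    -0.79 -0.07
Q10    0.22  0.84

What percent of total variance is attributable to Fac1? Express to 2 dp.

28.20%

SS loadings for Fac1 = (-0.07)² + 0.63² + 0.20² + 0.76² + (-0.79)² + 0.22² = 1.6919
With 6 standardized items, total variance = 6. Proportion = 1.6919/6 = 0.2820 → 28.20%.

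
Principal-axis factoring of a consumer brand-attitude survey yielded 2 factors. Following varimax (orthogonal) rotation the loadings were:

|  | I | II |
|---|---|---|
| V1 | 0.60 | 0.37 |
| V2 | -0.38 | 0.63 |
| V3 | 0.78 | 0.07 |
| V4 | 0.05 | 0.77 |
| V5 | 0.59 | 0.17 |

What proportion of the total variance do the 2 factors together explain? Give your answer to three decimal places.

0.525

SS loadings by factor: 1.4634, 1.1605; total = 2.6239.
Total variance with 5 standardized items is 5, so the solution explains 2.6239/5 = 0.5248.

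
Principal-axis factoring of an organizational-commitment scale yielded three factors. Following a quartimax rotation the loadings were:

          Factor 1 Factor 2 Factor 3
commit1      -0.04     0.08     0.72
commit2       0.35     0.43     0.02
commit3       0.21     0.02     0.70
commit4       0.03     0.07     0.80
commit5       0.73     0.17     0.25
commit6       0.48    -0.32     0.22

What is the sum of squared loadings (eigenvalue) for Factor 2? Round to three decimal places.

0.328

SS loadings for Factor 2 = 0.08² + 0.43² + 0.02² + 0.07² + 0.17² + (-0.32)² = 0.0064 + 0.1849 + 0.0004 + 0.0049 + 0.0289 + 0.1024 = 0.3279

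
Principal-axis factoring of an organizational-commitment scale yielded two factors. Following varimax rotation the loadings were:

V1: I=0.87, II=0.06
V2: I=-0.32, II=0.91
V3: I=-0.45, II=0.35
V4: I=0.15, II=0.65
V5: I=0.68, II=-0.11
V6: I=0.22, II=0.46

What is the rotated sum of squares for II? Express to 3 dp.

1.600

SS loadings for II = 0.06² + 0.91² + 0.35² + 0.65² + (-0.11)² + 0.46² = 0.0036 + 0.8281 + 0.1225 + 0.4225 + 0.0121 + 0.2116 = 1.6004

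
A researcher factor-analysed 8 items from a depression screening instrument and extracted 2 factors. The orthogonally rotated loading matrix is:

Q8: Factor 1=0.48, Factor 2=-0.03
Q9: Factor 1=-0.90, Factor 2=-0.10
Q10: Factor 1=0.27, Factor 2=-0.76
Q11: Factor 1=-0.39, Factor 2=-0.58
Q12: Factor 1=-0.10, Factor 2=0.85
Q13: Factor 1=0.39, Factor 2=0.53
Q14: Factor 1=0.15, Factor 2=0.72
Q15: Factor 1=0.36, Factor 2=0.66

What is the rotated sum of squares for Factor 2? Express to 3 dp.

SS loadings for Factor 2 = (-0.03)² + (-0.10)² + (-0.76)² + (-0.58)² + 0.85² + 0.53² + 0.72² + 0.66² = 0.0009 + 0.0100 + 0.5776 + 0.3364 + 0.7225 + 0.2809 + 0.5184 + 0.4356 = 2.8823

2.882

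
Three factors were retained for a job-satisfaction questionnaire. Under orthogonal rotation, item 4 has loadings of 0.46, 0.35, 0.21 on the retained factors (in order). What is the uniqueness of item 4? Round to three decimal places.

0.622

h² = 0.46² + 0.35² + 0.21² = 0.2116 + 0.1225 + 0.0441 = 0.3782
Uniqueness u² = 1 − h² = 1 − 0.3782 = 0.6218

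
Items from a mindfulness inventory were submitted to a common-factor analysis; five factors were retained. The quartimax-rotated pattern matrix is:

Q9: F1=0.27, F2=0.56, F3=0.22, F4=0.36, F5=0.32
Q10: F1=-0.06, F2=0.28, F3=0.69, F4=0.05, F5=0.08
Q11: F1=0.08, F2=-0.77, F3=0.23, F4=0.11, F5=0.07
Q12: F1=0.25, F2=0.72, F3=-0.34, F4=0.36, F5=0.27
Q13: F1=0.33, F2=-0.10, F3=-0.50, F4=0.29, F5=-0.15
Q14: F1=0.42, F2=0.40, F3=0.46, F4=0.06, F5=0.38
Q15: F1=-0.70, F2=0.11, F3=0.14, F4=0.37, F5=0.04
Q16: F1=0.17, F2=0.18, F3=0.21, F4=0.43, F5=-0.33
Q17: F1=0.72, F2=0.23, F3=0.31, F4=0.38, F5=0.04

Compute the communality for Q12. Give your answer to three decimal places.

h² = 0.25² + 0.72² + (-0.34)² + 0.36² + 0.27² = 0.0625 + 0.5184 + 0.1156 + 0.1296 + 0.0729 = 0.8990

0.899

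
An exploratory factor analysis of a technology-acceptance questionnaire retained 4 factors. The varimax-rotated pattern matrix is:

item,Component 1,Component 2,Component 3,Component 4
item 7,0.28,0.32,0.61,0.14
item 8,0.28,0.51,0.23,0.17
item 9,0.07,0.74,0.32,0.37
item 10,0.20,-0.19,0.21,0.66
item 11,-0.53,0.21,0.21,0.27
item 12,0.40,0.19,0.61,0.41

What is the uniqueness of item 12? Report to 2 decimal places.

h² = 0.40² + 0.19² + 0.61² + 0.41² = 0.1600 + 0.0361 + 0.3721 + 0.1681 = 0.7363
Uniqueness u² = 1 − h² = 1 − 0.7363 = 0.2637

0.26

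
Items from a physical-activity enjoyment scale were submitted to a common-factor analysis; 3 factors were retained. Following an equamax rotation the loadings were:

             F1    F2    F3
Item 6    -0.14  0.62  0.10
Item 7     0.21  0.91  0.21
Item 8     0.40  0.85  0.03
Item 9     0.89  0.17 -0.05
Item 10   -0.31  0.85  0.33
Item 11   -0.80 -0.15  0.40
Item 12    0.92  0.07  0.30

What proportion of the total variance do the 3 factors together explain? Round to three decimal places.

0.818

Communalities: 0.4140, 0.9163, 0.8834, 0.8235, 0.9275, 0.8225, 0.9413; Σh² = 5.7285.
Total variance with 7 standardized items is 7, so the solution explains 5.7285/7 = 0.8184.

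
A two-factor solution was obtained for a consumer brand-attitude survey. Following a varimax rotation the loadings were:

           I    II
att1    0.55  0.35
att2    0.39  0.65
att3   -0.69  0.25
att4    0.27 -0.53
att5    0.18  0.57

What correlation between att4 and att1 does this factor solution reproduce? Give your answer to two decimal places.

-0.04

r̂ = Σ λ_i·λ_j across factors = (0.27)(0.55) + (-0.53)(0.35)
  = +0.1485 -0.1855 = -0.0370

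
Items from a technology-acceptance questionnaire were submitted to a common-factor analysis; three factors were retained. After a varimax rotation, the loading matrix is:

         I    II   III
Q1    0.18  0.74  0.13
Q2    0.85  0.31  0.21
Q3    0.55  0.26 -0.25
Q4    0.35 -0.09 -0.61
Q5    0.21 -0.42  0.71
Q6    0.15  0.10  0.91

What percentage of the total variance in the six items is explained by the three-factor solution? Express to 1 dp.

66.3%

Communalities: 0.5969, 0.8627, 0.4326, 0.5027, 0.7246, 0.8606; Σh² = 3.9801.
Total variance with 6 standardized items is 6, so the solution explains 3.9801/6 = 0.6633 = 66.33%.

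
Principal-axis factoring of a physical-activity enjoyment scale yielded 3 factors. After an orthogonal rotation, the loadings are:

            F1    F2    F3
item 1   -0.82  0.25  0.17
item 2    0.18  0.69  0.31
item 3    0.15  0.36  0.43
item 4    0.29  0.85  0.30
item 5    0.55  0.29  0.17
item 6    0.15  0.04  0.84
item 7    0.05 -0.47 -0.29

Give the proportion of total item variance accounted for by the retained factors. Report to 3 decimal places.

Communalities: 0.7638, 0.6046, 0.3370, 0.8966, 0.4155, 0.7297, 0.3075; Σh² = 4.0547.
Total variance with 7 standardized items is 7, so the solution explains 4.0547/7 = 0.5792.

0.579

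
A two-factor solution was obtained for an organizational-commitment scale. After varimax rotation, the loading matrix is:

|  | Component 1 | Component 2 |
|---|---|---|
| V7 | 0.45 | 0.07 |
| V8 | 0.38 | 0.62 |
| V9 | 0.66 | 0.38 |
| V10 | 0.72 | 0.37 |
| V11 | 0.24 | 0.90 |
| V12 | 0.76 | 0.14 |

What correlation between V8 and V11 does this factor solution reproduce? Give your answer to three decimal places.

0.649

r̂ = Σ λ_i·λ_j across factors = (0.38)(0.24) + (0.62)(0.90)
  = +0.0912 +0.5580 = 0.6492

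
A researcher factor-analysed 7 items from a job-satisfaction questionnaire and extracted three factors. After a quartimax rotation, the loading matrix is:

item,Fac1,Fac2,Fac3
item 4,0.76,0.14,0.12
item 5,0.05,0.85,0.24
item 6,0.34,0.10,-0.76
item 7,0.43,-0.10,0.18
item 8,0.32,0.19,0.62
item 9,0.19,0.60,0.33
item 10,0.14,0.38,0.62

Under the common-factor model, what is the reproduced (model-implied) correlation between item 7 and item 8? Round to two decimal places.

0.23

r̂ = Σ λ_i·λ_j across factors = (0.43)(0.32) + (-0.10)(0.19) + (0.18)(0.62)
  = +0.1376 -0.0190 +0.1116 = 0.2302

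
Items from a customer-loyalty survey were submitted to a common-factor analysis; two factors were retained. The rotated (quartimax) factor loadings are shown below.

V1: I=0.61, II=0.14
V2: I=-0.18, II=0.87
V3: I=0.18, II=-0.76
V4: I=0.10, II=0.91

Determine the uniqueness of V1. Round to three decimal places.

0.608

h² = 0.61² + 0.14² = 0.3721 + 0.0196 = 0.3917
Uniqueness u² = 1 − h² = 1 − 0.3917 = 0.6083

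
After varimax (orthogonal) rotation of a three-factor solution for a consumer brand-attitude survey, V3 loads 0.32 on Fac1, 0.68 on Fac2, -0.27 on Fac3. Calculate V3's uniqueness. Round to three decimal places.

0.362

h² = 0.32² + 0.68² + (-0.27)² = 0.1024 + 0.4624 + 0.0729 = 0.6377
Uniqueness u² = 1 − h² = 1 − 0.6377 = 0.3623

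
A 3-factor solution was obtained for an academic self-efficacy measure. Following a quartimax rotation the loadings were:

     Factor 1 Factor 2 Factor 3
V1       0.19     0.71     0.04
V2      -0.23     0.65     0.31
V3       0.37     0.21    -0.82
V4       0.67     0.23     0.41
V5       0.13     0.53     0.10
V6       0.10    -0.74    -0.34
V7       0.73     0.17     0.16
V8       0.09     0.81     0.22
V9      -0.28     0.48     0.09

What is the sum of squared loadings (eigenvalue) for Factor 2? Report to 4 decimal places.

2.7675

SS loadings for Factor 2 = 0.71² + 0.65² + 0.21² + 0.23² + 0.53² + (-0.74)² + 0.17² + 0.81² + 0.48² = 0.5041 + 0.4225 + 0.0441 + 0.0529 + 0.2809 + 0.5476 + 0.0289 + 0.6561 + 0.2304 = 2.7675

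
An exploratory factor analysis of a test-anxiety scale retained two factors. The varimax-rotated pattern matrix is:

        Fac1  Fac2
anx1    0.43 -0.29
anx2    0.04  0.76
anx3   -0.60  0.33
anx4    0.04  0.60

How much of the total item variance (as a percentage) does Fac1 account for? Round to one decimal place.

13.7%

SS loadings for Fac1 = 0.43² + 0.04² + (-0.60)² + 0.04² = 0.5481
With 4 standardized items, total variance = 4. Proportion = 0.5481/4 = 0.1370 → 13.70%.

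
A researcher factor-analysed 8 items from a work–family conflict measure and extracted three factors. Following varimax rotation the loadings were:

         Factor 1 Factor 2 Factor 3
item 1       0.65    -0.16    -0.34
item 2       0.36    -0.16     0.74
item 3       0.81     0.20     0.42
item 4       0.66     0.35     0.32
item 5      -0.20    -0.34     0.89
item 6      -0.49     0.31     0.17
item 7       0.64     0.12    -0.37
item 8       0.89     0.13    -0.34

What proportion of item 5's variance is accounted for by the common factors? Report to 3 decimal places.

h² = (-0.20)² + (-0.34)² + 0.89² = 0.0400 + 0.1156 + 0.7921 = 0.9477

0.948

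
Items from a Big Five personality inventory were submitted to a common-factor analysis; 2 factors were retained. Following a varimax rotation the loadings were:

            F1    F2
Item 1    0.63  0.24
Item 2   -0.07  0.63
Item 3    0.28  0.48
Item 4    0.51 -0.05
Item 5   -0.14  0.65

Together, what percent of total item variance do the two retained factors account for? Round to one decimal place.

37.4%

SS loadings by factor: 0.7599, 1.1099; total = 1.8698.
Total variance with 5 standardized items is 5, so the solution explains 1.8698/5 = 0.3740 = 37.40%.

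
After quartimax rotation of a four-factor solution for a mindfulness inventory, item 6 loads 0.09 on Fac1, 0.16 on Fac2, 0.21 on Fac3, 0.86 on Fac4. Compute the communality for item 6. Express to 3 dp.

h² = 0.09² + 0.16² + 0.21² + 0.86² = 0.0081 + 0.0256 + 0.0441 + 0.7396 = 0.8174

0.817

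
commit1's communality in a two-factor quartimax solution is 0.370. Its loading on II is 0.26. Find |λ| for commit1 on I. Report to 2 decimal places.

0.55

Under orthogonal rotation h² = Σλ², so λ_I² = h² − (0.0676) = 0.370 − 0.0676 = 0.3024.
|λ| = √0.3024 = 0.5499.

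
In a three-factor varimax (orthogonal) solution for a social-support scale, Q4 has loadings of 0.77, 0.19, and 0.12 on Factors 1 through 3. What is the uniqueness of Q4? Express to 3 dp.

h² = 0.77² + 0.19² + 0.12² = 0.5929 + 0.0361 + 0.0144 = 0.6434
Uniqueness u² = 1 − h² = 1 − 0.6434 = 0.3566

0.357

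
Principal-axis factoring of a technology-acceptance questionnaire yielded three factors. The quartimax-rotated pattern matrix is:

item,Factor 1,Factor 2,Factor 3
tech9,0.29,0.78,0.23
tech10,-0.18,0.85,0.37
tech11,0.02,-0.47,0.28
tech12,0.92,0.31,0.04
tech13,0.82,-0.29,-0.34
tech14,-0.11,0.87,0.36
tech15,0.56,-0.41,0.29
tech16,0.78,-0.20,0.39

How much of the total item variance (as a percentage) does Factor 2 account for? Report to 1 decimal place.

SS loadings for Factor 2 = 0.78² + 0.85² + (-0.47)² + 0.31² + (-0.29)² + 0.87² + (-0.41)² + (-0.20)² = 2.6970
With 8 standardized items, total variance = 8. Proportion = 2.6970/8 = 0.3371 → 33.71%.

33.7%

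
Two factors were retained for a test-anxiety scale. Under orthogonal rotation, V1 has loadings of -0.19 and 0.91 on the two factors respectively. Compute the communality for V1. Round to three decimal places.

0.864

h² = (-0.19)² + 0.91² = 0.0361 + 0.8281 = 0.8642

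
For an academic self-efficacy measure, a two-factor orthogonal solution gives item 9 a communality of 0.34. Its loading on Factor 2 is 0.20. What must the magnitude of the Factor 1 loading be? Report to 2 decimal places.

0.55

Under orthogonal rotation h² = Σλ², so λ_Factor 1² = h² − (0.0400) = 0.34 − 0.0400 = 0.3000.
|λ| = √0.3000 = 0.5477.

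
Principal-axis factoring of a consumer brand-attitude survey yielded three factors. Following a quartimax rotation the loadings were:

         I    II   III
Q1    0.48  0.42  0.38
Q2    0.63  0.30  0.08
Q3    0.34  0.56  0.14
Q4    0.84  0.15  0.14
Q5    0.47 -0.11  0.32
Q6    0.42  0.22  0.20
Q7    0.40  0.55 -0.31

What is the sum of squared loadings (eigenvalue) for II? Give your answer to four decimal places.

0.9655

SS loadings for II = 0.42² + 0.30² + 0.56² + 0.15² + (-0.11)² + 0.22² + 0.55² = 0.1764 + 0.0900 + 0.3136 + 0.0225 + 0.0121 + 0.0484 + 0.3025 = 0.9655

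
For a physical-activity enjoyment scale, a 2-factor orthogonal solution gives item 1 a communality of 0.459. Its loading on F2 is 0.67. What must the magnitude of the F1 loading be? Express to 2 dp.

Under orthogonal rotation h² = Σλ², so λ_F1² = h² − (0.4489) = 0.459 − 0.4489 = 0.0101.
|λ| = √0.0101 = 0.1005.

0.10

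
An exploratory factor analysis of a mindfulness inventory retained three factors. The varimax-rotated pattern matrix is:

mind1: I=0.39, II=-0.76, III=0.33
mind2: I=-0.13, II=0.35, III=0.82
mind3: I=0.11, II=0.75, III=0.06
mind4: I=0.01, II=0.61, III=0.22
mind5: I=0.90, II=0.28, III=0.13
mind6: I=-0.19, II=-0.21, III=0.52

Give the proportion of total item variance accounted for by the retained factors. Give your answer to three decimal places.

0.651

Communalities: 0.8386, 0.8118, 0.5782, 0.4206, 0.9053, 0.3506; Σh² = 3.9051.
Total variance with 6 standardized items is 6, so the solution explains 3.9051/6 = 0.6509.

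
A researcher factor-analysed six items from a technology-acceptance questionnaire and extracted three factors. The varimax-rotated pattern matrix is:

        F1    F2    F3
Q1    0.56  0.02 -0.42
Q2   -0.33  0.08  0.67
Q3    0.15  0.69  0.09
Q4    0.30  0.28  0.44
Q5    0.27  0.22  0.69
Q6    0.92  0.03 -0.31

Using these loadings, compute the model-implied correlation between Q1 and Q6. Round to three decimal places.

r̂ = Σ λ_i·λ_j across factors = (0.56)(0.92) + (0.02)(0.03) + (-0.42)(-0.31)
  = +0.5152 +0.0006 +0.1302 = 0.6460

0.646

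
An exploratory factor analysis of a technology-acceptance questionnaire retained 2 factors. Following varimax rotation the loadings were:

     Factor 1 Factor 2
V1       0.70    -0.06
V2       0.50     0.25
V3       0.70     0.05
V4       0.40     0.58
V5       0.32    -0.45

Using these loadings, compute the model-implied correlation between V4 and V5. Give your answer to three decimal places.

-0.133

r̂ = Σ λ_i·λ_j across factors = (0.40)(0.32) + (0.58)(-0.45)
  = +0.1280 -0.2610 = -0.1330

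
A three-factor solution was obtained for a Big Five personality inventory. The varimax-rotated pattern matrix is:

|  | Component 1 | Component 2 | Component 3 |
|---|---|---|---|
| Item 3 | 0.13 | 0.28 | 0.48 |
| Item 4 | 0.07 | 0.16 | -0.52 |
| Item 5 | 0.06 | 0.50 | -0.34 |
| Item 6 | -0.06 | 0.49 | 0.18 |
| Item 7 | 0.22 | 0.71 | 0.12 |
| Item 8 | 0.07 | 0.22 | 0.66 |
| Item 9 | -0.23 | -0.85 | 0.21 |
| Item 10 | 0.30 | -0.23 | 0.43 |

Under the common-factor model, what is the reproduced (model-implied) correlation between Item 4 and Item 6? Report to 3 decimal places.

-0.019

r̂ = Σ λ_i·λ_j across factors = (0.07)(-0.06) + (0.16)(0.49) + (-0.52)(0.18)
  = -0.0042 +0.0784 -0.0936 = -0.0194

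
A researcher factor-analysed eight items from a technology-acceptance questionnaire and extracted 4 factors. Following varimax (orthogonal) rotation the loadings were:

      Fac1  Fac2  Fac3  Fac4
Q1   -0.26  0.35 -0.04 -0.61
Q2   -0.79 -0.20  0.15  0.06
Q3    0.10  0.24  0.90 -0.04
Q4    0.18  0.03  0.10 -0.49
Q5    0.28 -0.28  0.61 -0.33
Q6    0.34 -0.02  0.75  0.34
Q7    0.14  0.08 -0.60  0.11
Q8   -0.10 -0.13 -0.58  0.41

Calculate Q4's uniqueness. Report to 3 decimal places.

h² = 0.18² + 0.03² + 0.10² + (-0.49)² = 0.0324 + 0.0009 + 0.0100 + 0.2401 = 0.2834
Uniqueness u² = 1 − h² = 1 − 0.2834 = 0.7166

0.717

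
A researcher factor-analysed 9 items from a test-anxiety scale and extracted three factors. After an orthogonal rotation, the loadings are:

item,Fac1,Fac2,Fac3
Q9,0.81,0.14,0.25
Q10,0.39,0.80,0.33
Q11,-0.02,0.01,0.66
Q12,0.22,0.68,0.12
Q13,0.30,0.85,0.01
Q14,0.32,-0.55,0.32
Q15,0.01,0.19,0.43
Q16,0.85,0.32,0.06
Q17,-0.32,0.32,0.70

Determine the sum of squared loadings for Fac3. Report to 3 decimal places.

1.402

SS loadings for Fac3 = 0.25² + 0.33² + 0.66² + 0.12² + 0.01² + 0.32² + 0.43² + 0.06² + 0.70² = 0.0625 + 0.1089 + 0.4356 + 0.0144 + 0.0001 + 0.1024 + 0.1849 + 0.0036 + 0.4900 = 1.4024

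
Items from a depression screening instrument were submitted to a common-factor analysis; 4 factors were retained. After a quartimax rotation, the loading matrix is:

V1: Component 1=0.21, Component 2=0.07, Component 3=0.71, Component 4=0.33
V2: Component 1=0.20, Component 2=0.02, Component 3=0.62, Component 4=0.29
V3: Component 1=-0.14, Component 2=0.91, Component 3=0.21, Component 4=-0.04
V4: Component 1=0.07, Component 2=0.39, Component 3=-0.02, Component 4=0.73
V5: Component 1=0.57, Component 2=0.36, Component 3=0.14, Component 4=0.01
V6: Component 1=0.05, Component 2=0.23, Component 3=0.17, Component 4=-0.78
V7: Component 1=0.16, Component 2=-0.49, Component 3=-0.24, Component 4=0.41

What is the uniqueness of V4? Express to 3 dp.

h² = 0.07² + 0.39² + (-0.02)² + 0.73² = 0.0049 + 0.1521 + 0.0004 + 0.5329 = 0.6903
Uniqueness u² = 1 − h² = 1 − 0.6903 = 0.3097

0.310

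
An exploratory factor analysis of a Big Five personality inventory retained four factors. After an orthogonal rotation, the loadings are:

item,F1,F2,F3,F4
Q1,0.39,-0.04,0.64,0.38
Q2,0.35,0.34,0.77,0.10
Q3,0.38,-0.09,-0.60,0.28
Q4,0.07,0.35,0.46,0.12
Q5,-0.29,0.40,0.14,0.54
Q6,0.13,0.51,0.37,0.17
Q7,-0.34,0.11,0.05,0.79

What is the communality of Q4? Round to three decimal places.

0.353

h² = 0.07² + 0.35² + 0.46² + 0.12² = 0.0049 + 0.1225 + 0.2116 + 0.0144 = 0.3534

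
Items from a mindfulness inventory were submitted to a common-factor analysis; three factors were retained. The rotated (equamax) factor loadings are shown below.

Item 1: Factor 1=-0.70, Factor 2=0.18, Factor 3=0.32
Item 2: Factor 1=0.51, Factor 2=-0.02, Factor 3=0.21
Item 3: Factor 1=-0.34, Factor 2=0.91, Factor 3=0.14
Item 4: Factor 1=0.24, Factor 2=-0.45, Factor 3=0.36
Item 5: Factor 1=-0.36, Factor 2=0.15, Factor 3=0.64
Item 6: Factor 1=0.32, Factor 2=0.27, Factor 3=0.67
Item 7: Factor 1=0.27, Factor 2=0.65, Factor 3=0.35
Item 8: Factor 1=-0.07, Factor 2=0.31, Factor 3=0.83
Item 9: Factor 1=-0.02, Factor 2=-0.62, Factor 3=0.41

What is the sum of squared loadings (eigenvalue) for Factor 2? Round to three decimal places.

2.062

SS loadings for Factor 2 = 0.18² + (-0.02)² + 0.91² + (-0.45)² + 0.15² + 0.27² + 0.65² + 0.31² + (-0.62)² = 0.0324 + 0.0004 + 0.8281 + 0.2025 + 0.0225 + 0.0729 + 0.4225 + 0.0961 + 0.3844 = 2.0618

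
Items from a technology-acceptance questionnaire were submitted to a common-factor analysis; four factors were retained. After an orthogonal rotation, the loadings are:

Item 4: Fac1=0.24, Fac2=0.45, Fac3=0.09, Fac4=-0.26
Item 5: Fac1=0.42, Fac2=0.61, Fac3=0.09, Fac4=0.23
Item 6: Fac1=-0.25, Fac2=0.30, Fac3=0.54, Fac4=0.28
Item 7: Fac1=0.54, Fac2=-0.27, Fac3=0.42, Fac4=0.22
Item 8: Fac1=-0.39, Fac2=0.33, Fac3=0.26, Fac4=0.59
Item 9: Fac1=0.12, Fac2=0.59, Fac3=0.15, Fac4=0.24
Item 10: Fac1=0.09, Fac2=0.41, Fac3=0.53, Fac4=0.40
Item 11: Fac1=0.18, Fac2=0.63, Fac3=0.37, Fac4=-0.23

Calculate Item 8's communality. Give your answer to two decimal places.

0.68

h² = (-0.39)² + 0.33² + 0.26² + 0.59² = 0.1521 + 0.1089 + 0.0676 + 0.3481 = 0.6767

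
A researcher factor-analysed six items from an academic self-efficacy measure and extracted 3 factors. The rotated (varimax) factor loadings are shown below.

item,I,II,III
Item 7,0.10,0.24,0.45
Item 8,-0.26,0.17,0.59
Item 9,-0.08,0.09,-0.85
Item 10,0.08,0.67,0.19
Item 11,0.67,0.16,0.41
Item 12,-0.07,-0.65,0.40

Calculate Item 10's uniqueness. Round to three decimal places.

h² = 0.08² + 0.67² + 0.19² = 0.0064 + 0.4489 + 0.0361 = 0.4914
Uniqueness u² = 1 − h² = 1 − 0.4914 = 0.5086

0.509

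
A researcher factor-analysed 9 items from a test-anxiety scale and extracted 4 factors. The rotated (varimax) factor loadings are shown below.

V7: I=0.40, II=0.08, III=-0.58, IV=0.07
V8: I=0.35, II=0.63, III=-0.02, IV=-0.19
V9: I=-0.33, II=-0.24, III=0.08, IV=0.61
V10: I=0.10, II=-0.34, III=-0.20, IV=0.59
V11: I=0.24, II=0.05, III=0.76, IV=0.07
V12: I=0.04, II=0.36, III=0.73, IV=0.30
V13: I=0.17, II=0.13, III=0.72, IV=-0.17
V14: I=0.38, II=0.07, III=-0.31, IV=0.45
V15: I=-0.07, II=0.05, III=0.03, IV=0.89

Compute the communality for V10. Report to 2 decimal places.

0.51

h² = 0.10² + (-0.34)² + (-0.20)² + 0.59² = 0.0100 + 0.1156 + 0.0400 + 0.3481 = 0.5137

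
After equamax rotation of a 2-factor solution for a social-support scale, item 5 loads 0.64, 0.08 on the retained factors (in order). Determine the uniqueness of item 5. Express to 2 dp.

h² = 0.64² + 0.08² = 0.4096 + 0.0064 = 0.4160
Uniqueness u² = 1 − h² = 1 − 0.4160 = 0.5840

0.58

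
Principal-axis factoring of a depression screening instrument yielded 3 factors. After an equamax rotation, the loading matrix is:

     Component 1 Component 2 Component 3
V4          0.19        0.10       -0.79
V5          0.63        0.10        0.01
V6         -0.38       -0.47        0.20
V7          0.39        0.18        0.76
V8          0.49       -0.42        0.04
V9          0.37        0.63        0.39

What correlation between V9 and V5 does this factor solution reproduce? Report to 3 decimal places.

0.300

r̂ = Σ λ_i·λ_j across factors = (0.37)(0.63) + (0.63)(0.10) + (0.39)(0.01)
  = +0.2331 +0.0630 +0.0039 = 0.3000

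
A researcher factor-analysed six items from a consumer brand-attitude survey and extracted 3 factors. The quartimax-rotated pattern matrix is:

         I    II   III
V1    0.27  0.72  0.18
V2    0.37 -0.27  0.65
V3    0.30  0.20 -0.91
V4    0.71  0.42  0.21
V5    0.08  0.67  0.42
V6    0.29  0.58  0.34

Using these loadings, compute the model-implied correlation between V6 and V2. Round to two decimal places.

0.17

r̂ = Σ λ_i·λ_j across factors = (0.29)(0.37) + (0.58)(-0.27) + (0.34)(0.65)
  = +0.1073 -0.1566 +0.2210 = 0.1717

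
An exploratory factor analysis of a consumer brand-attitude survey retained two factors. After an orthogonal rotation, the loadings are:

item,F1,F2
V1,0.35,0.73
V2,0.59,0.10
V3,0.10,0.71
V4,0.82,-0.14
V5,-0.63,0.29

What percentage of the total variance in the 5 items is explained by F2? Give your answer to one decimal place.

23.0%

SS loadings for F2 = 0.73² + 0.10² + 0.71² + (-0.14)² + 0.29² = 1.1507
With 5 standardized items, total variance = 5. Proportion = 1.1507/5 = 0.2301 → 23.01%.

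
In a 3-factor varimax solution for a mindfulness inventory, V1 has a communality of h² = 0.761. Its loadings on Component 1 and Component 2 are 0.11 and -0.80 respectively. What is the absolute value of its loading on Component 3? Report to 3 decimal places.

Under orthogonal rotation h² = Σλ², so λ_Component 3² = h² − (0.6521) = 0.761 − 0.6521 = 0.1089.
|λ| = √0.1089 = 0.3300.

0.330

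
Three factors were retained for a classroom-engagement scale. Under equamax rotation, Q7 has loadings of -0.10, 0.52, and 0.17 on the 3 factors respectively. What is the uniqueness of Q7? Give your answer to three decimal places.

0.691

h² = (-0.10)² + 0.52² + 0.17² = 0.0100 + 0.2704 + 0.0289 = 0.3093
Uniqueness u² = 1 − h² = 1 − 0.3093 = 0.6907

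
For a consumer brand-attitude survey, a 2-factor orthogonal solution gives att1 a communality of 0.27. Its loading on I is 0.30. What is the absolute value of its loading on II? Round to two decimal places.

0.42

Under orthogonal rotation h² = Σλ², so λ_II² = h² − (0.0900) = 0.27 − 0.0900 = 0.1800.
|λ| = √0.1800 = 0.4243.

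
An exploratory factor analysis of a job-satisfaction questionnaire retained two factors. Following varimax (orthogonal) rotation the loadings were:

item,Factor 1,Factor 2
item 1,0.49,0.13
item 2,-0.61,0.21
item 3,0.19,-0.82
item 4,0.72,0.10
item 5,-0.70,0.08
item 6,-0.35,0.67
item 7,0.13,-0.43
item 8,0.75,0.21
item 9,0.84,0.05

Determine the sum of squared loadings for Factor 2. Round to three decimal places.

SS loadings for Factor 2 = 0.13² + 0.21² + (-0.82)² + 0.10² + 0.08² + 0.67² + (-0.43)² + 0.21² + 0.05² = 0.0169 + 0.0441 + 0.6724 + 0.0100 + 0.0064 + 0.4489 + 0.1849 + 0.0441 + 0.0025 = 1.4302

1.430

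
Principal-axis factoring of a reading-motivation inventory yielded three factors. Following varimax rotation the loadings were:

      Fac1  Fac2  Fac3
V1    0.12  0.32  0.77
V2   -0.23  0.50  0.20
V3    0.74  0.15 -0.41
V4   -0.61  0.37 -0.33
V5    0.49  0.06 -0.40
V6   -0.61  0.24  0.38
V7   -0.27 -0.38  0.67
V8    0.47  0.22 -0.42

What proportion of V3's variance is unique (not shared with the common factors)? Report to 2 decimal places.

0.26

h² = 0.74² + 0.15² + (-0.41)² = 0.5476 + 0.0225 + 0.1681 = 0.7382
Uniqueness u² = 1 − h² = 1 − 0.7382 = 0.2618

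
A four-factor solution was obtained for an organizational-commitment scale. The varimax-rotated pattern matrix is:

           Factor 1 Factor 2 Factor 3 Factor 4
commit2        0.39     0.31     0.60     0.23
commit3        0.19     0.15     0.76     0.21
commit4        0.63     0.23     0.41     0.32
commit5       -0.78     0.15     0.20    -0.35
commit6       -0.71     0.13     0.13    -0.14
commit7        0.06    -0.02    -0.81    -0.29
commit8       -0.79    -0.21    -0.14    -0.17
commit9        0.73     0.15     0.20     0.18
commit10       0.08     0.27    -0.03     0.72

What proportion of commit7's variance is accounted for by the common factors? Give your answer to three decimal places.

h² = 0.06² + (-0.02)² + (-0.81)² + (-0.29)² = 0.0036 + 0.0004 + 0.6561 + 0.0841 = 0.7442

0.744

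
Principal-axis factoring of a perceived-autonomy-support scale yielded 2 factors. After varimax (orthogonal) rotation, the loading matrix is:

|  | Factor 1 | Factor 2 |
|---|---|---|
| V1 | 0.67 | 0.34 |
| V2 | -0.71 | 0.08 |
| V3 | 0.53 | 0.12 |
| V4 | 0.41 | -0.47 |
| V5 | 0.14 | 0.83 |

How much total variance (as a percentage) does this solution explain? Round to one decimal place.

SS loadings by factor: 1.4216, 1.0462; total = 2.4678.
Total variance with 5 standardized items is 5, so the solution explains 2.4678/5 = 0.4936 = 49.36%.

49.4%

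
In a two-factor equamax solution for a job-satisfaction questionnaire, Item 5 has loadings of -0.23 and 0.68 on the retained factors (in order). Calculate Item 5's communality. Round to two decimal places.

0.52

h² = (-0.23)² + 0.68² = 0.0529 + 0.4624 = 0.5153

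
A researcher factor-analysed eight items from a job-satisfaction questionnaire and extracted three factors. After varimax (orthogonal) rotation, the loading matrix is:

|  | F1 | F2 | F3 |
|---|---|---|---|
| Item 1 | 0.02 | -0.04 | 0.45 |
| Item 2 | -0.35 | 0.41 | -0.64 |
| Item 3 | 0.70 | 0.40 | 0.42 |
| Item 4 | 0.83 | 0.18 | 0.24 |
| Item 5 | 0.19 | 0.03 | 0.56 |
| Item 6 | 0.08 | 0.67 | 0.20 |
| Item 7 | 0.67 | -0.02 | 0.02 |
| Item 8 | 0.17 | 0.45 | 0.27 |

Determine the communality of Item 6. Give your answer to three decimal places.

h² = 0.08² + 0.67² + 0.20² = 0.0064 + 0.4489 + 0.0400 = 0.4953

0.495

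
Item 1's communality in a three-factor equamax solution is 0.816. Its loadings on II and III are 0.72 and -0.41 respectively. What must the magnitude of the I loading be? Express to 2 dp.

0.36

Under orthogonal rotation h² = Σλ², so λ_I² = h² − (0.6865) = 0.816 − 0.6865 = 0.1295.
|λ| = √0.1295 = 0.3599.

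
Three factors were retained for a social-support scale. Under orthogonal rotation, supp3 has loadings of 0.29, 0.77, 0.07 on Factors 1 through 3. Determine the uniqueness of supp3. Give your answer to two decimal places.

0.32

h² = 0.29² + 0.77² + 0.07² = 0.0841 + 0.5929 + 0.0049 = 0.6819
Uniqueness u² = 1 − h² = 1 − 0.6819 = 0.3181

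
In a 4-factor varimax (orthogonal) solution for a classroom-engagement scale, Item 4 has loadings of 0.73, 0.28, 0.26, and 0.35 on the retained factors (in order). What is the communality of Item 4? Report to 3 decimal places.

0.801

h² = 0.73² + 0.28² + 0.26² + 0.35² = 0.5329 + 0.0784 + 0.0676 + 0.1225 = 0.8014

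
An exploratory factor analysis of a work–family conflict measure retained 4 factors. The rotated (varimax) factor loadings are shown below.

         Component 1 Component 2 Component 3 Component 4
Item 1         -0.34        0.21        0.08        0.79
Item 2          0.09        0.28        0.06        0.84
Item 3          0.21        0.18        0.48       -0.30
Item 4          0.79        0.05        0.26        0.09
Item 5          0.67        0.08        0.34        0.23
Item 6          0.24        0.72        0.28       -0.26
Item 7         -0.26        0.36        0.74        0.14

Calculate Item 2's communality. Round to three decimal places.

0.796

h² = 0.09² + 0.28² + 0.06² + 0.84² = 0.0081 + 0.0784 + 0.0036 + 0.7056 = 0.7957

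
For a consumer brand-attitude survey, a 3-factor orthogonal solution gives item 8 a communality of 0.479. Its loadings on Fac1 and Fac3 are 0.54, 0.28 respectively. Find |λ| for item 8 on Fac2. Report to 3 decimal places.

Under orthogonal rotation h² = Σλ², so λ_Fac2² = h² − (0.3700) = 0.479 − 0.3700 = 0.1090.
|λ| = √0.1090 = 0.3302.

0.330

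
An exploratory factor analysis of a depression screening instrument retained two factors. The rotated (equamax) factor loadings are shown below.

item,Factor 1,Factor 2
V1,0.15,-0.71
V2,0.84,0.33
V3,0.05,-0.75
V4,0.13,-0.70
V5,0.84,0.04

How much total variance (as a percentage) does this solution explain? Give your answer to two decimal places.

62.40%

SS loadings by factor: 1.4531, 1.6671; total = 3.1202.
Total variance with 5 standardized items is 5, so the solution explains 3.1202/5 = 0.6240 = 62.40%.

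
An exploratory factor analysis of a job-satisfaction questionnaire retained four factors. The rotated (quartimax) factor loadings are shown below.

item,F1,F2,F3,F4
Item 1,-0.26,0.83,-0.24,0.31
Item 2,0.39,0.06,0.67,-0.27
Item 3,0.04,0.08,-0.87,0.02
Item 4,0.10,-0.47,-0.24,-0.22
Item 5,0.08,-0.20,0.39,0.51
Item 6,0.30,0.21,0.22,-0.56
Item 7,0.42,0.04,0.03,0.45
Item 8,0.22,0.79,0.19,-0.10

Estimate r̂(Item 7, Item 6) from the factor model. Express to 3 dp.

-0.111

r̂ = Σ λ_i·λ_j across factors = (0.42)(0.30) + (0.04)(0.21) + (0.03)(0.22) + (0.45)(-0.56)
  = +0.1260 +0.0084 +0.0066 -0.2520 = -0.1110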